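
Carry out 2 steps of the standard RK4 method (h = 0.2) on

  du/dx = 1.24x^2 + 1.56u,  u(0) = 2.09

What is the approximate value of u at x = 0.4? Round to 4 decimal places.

3.9317

RK4: k1 = f(x_n, u_n); k2 = f(x_n + h/2, u_n + (h/2)·k1); k3 = f(x_n + h/2, u_n + (h/2)·k2); k4 = f(x_n + h, u_n + h·k3); u_{n+1} = u_n + (h/6)·(k1 + 2k2 + 2k3 + k4).
x=0.000000, u=2.090000:
  k1 = f(0.000000, 2.090000) = 3.260400
  k2 = f(0.100000, 2.416040) = 3.781422
  k3 = f(0.100000, 2.468142) = 3.862702
  k4 = f(0.200000, 2.862540) = 4.515163
  u ← 2.090000 + (0.2/6)·(k1 + 2k2 + 2k3 + k4) = 2.858794
x=0.200000, u=2.858794:
  k1 = f(0.200000, 2.858794) = 4.509318
  k2 = f(0.300000, 3.309726) = 5.274772
  k3 = f(0.300000, 3.386271) = 5.394183
  k4 = f(0.400000, 3.937630) = 6.341103
  u ← 2.858794 + (0.2/6)·(k1 + 2k2 + 2k3 + k4) = 3.931738
u(0.4) ≈ 3.9317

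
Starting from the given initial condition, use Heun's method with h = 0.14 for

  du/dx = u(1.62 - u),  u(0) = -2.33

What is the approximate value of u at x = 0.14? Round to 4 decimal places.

-4.3011

Heun: k1 = f(x_n, u_n); k2 = f(x_n + h, u_n + h·k1); u_{n+1} = u_n + (h/2)·(k1 + k2).
x=0.000000, u=-2.330000:
  k1 = f(0.000000, -2.330000) = -9.203500
  k2 = f(0.140000, -3.618490) = -18.955424
  u ← -2.330000 + (0.14/2)·(-9.203500 + (-18.955424)) = -4.301125
u(0.14) ≈ -4.3011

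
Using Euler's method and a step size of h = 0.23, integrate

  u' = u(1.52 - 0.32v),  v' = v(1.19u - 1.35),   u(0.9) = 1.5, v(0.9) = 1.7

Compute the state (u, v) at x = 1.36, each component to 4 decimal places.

Euler on (u,v): u_{n+1} = u_n + h·u', v_{n+1} = v_n + h·v'.
0.900000: (1.500000, 1.700000); f=(1.464000, 0.739500) → (1.836720, 1.870085)
1.130000: (1.836720, 1.870085); f=(1.692671, 1.562824) → (2.226034, 2.229535)
(u(1.36), v(1.36)) ≈ (2.2260, 2.2295)

2.2260, 2.2295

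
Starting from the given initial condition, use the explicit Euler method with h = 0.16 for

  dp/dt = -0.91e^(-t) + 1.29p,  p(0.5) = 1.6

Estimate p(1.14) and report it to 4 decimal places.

Euler: p_{n+1} = p_n + h·f(t_n, p_n).
t=0.500000, p=1.600000: f=1.512057 → p ← 1.600000 + 0.16·1.512057 = 1.841929
t=0.660000, p=1.841929: f=1.905754 → p ← 1.841929 + 0.16·1.905754 = 2.146850
t=0.820000, p=2.146850: f=2.368643 → p ← 2.146850 + 0.16·2.368643 = 2.525833
t=0.980000, p=2.525833: f=2.916791 → p ← 2.525833 + 0.16·2.916791 = 2.992519
p(1.14) ≈ 2.9925

2.9925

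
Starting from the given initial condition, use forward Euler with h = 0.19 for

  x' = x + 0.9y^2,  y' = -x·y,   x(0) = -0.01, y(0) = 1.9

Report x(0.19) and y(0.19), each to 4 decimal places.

Euler on (x,y): x_{n+1} = x_n + h·x', y_{n+1} = y_n + h·y'.
0.000000: (-0.010000, 1.900000); f=(3.239000, 0.019000) → (0.605410, 1.903610)
(x(0.19), y(0.19)) ≈ (0.6054, 1.9036)

0.6054, 1.9036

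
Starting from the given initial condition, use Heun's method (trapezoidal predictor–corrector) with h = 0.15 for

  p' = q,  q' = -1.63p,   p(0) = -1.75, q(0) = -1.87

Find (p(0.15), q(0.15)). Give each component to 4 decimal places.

-1.9984, -1.4078

Heun on (p,q): k1 = f(t_n, state_n); k2 = f(t_n + h, state_n + h·k1); state_{n+1} = state_n + (h/2)·(k1 + k2).
0.000000: (-1.750000, -1.870000)
  k1 = (-1.870000, 2.852500)
  predictor → (-2.030500, -1.442125)
  k2 = (-1.442125, 3.309715)
  → (-1.998409, -1.407834)
(p(0.15), q(0.15)) ≈ (-1.9984, -1.4078)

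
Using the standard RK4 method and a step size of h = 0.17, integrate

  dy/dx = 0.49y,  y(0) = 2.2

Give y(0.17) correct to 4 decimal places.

2.3911

RK4: k1 = f(x_n, y_n); k2 = f(x_n + h/2, y_n + (h/2)·k1); k3 = f(x_n + h/2, y_n + (h/2)·k2); k4 = f(x_n + h, y_n + h·k3); y_{n+1} = y_n + (h/6)·(k1 + 2k2 + 2k3 + k4).
x=0.000000, y=2.200000:
  k1 = f(0.000000, 2.200000) = 1.078000
  k2 = f(0.085000, 2.291630) = 1.122899
  k3 = f(0.085000, 2.295446) = 1.124769
  k4 = f(0.170000, 2.391211) = 1.171693
  y ← 2.200000 + (0.17/6)·(k1 + 2k2 + 2k3 + k4) = 2.391109
y(0.17) ≈ 2.3911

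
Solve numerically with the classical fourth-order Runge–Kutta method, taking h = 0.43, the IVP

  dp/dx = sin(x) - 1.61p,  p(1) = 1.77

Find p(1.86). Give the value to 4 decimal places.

RK4: k1 = f(x_n, p_n); k2 = f(x_n + h/2, p_n + (h/2)·k1); k3 = f(x_n + h/2, p_n + (h/2)·k2); k4 = f(x_n + h, p_n + h·k3); p_{n+1} = p_n + (h/6)·(k1 + 2k2 + 2k3 + k4).
x=1.000000, p=1.770000:
  k1 = f(1.000000, 1.770000) = -2.008229
  k2 = f(1.215000, 1.338231) = -1.217182
  k3 = f(1.215000, 1.508306) = -1.491003
  k4 = f(1.430000, 1.128869) = -0.827374
  p ← 1.770000 + (0.43/6)·(k1 + 2k2 + 2k3 + k4) = 1.178609
x=1.430000, p=1.178609:
  k1 = f(1.430000, 1.178609) = -0.907455
  k2 = f(1.645000, 0.983506) = -0.586196
  k3 = f(1.645000, 1.052576) = -0.697400
  k4 = f(1.860000, 0.878727) = -0.456279
  p ← 1.178609 + (0.43/6)·(k1 + 2k2 + 2k3 + k4) = 0.896892
p(1.86) ≈ 0.8969

0.8969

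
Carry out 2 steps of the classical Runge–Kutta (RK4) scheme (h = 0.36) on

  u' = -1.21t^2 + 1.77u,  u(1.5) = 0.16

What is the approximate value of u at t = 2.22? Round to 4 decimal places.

RK4: k1 = f(t_n, u_n); k2 = f(t_n + h/2, u_n + (h/2)·k1); k3 = f(t_n + h/2, u_n + (h/2)·k2); k4 = f(t_n + h, u_n + h·k3); u_{n+1} = u_n + (h/6)·(k1 + 2k2 + 2k3 + k4).
t=1.500000, u=0.160000:
  k1 = f(1.500000, 0.160000) = -2.439300
  k2 = f(1.680000, -0.279074) = -3.909065
  k3 = f(1.680000, -0.543632) = -4.377332
  k4 = f(1.860000, -1.415840) = -6.692152
  u ← 0.160000 + (0.36/6)·(k1 + 2k2 + 2k3 + k4) = -1.382255
t=1.860000, u=-1.382255:
  k1 = f(1.860000, -1.382255) = -6.632707
  k2 = f(2.040000, -2.576142) = -9.595307
  k3 = f(2.040000, -3.109410) = -10.539192
  k4 = f(2.220000, -5.176364) = -15.125528
  u ← -1.382255 + (0.36/6)·(k1 + 2k2 + 2k3 + k4) = -5.103889
u(2.22) ≈ -5.1039

-5.1039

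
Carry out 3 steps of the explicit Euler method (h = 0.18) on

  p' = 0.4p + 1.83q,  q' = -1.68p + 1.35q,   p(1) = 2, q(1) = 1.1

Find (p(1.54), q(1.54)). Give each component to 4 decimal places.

Euler on (p,q): p_{n+1} = p_n + h·p', q_{n+1} = q_n + h·q'.
1.000000: (2.000000, 1.100000); f=(2.813000, -1.875000) → (2.506340, 0.762500)
1.180000: (2.506340, 0.762500); f=(2.397911, -3.181276) → (2.937964, 0.189870)
1.360000: (2.937964, 0.189870); f=(1.522648, -4.679455) → (3.212041, -0.652432)
(p(1.54), q(1.54)) ≈ (3.2120, -0.6524)

3.2120, -0.6524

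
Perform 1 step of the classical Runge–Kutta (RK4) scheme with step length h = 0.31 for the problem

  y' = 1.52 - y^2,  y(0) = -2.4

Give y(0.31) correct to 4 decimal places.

RK4: k1 = f(x_n, y_n); k2 = f(x_n + h/2, y_n + (h/2)·k1); k3 = f(x_n + h/2, y_n + (h/2)·k2); k4 = f(x_n + h, y_n + h·k3); y_{n+1} = y_n + (h/6)·(k1 + 2k2 + 2k3 + k4).
x=0.000000, y=-2.400000:
  k1 = f(0.000000, -2.400000) = -4.240000
  k2 = f(0.155000, -3.057200) = -7.826472
  k3 = f(0.155000, -3.613103) = -11.534514
  k4 = f(0.310000, -5.975699) = -34.188984
  y ← -2.400000 + (0.31/6)·(k1 + 2k2 + 2k3 + k4) = -6.386133
y(0.31) ≈ -6.3861

-6.3861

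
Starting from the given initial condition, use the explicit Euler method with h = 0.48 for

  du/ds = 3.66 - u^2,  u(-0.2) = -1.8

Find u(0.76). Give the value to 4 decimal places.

Euler: u_{n+1} = u_n + h·f(s_n, u_n).
s=-0.200000, u=-1.800000: f=0.420000 → u ← -1.800000 + 0.48·0.420000 = -1.598400
s=0.280000, u=-1.598400: f=1.105117 → u ← -1.598400 + 0.48·1.105117 = -1.067944
u(0.76) ≈ -1.0679

-1.0679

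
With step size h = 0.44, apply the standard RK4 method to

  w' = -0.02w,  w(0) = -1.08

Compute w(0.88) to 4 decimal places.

-1.0612

RK4: k1 = f(x_n, w_n); k2 = f(x_n + h/2, w_n + (h/2)·k1); k3 = f(x_n + h/2, w_n + (h/2)·k2); k4 = f(x_n + h, w_n + h·k3); w_{n+1} = w_n + (h/6)·(k1 + 2k2 + 2k3 + k4).
x=0.000000, w=-1.080000:
  k1 = f(0.000000, -1.080000) = 0.021600
  k2 = f(0.220000, -1.075248) = 0.021505
  k3 = f(0.220000, -1.075269) = 0.021505
  k4 = f(0.440000, -1.070538) = 0.021411
  w ← -1.080000 + (0.44/6)·(k1 + 2k2 + 2k3 + k4) = -1.070538
x=0.440000, w=-1.070538:
  k1 = f(0.440000, -1.070538) = 0.021411
  k2 = f(0.660000, -1.065827) = 0.021317
  k3 = f(0.660000, -1.065848) = 0.021317
  k4 = f(0.880000, -1.061158) = 0.021223
  w ← -1.070538 + (0.44/6)·(k1 + 2k2 + 2k3 + k4) = -1.061158
w(0.88) ≈ -1.0612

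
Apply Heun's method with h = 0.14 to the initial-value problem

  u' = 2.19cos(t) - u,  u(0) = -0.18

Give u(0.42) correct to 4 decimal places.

Heun: k1 = f(t_n, u_n); k2 = f(t_n + h, u_n + h·k1); u_{n+1} = u_n + (h/2)·(k1 + k2).
t=0.000000, u=-0.180000:
  k1 = f(0.000000, -0.180000) = 2.370000
  k2 = f(0.140000, 0.151800) = 2.016773
  u ← -0.180000 + (0.14/2)·(2.370000 + 2.016773) = 0.127074
t=0.140000, u=0.127074:
  k1 = f(0.140000, 0.127074) = 2.041499
  k2 = f(0.280000, 0.412884) = 1.691827
  u ← 0.127074 + (0.14/2)·(2.041499 + 1.691827) = 0.388407
t=0.280000, u=0.388407:
  k1 = f(0.280000, 0.388407) = 1.716304
  k2 = f(0.420000, 0.628690) = 1.370975
  u ← 0.388407 + (0.14/2)·(1.716304 + 1.370975) = 0.604517
u(0.42) ≈ 0.6045

0.6045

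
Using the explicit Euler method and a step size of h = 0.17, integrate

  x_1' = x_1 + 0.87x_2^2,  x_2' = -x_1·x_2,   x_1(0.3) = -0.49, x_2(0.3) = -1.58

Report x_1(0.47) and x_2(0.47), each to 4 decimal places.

-0.2041, -1.7116

Euler on (x_1,x_2): x_1_{n+1} = x_1_n + h·x_1', x_2_{n+1} = x_2_n + h·x_2'.
0.300000: (-0.490000, -1.580000); f=(1.681868, -0.774200) → (-0.204082, -1.711614)
(x_1(0.47), x_2(0.47)) ≈ (-0.2041, -1.7116)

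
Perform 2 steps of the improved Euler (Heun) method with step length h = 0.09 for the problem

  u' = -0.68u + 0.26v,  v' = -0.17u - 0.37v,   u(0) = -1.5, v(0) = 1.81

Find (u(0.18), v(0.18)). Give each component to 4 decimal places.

-1.2493, 1.7339

Heun on (u,v): k1 = f(s_n, state_n); k2 = f(s_n + h, state_n + h·k1); state_{n+1} = state_n + (h/2)·(k1 + k2).
0.000000: (-1.500000, 1.810000)
  k1 = (1.490600, -0.414700)
  predictor → (-1.365846, 1.772677)
  k2 = (1.389671, -0.423697)
  → (-1.370388, 1.772272)
0.090000: (-1.370388, 1.772272)
  k1 = (1.392654, -0.422775)
  predictor → (-1.245049, 1.734222)
  k2 = (1.297531, -0.430004)
  → (-1.249329, 1.733897)
(u(0.18), v(0.18)) ≈ (-1.2493, 1.7339)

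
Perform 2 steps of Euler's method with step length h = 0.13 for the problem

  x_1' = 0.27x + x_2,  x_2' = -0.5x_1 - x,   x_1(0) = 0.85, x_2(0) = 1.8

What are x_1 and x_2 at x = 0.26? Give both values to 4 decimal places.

Euler on (x_1,x_2): x_1_{n+1} = x_1_n + h·x_1', x_2_{n+1} = x_2_n + h·x_2'.
0.000000: (0.850000, 1.800000); f=(1.800000, -0.425000) → (1.084000, 1.744750)
0.130000: (1.084000, 1.744750); f=(1.779850, -0.672000) → (1.315381, 1.657390)
(x_1(0.26), x_2(0.26)) ≈ (1.3154, 1.6574)

1.3154, 1.6574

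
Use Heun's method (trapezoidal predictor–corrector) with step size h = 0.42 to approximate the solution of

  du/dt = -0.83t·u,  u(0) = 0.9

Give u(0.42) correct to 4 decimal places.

0.8341

Heun: k1 = f(t_n, u_n); k2 = f(t_n + h, u_n + h·k1); u_{n+1} = u_n + (h/2)·(k1 + k2).
t=0.000000, u=0.900000:
  k1 = f(0.000000, 0.900000) = 0.000000
  k2 = f(0.420000, 0.900000) = -0.313740
  u ← 0.900000 + (0.42/2)·(0.000000 + (-0.313740)) = 0.834115
u(0.42) ≈ 0.8341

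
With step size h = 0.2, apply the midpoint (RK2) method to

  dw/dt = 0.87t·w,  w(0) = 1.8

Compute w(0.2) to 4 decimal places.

1.8313

Midpoint: k1 = f(t_n, w_n); k2 = f(t_n + h/2, w_n + (h/2)·k1); w_{n+1} = w_n + h·k2.
t=0.000000, w=1.800000:
  k1 = f(0.000000, 1.800000) = 0.000000
  k2 = f(0.100000, 1.800000) = 0.156600
  w ← 1.800000 + 0.2·0.156600 = 1.831320
w(0.2) ≈ 1.8313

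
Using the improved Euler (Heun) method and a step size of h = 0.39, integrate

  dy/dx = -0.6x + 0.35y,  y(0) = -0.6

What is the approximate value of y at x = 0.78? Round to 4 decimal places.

-0.9831

Heun: k1 = f(x_n, y_n); k2 = f(x_n + h, y_n + h·k1); y_{n+1} = y_n + (h/2)·(k1 + k2).
x=0.000000, y=-0.600000:
  k1 = f(0.000000, -0.600000) = -0.210000
  k2 = f(0.390000, -0.681900) = -0.472665
  y ← -0.600000 + (0.39/2)·(-0.210000 + (-0.472665)) = -0.733120
x=0.390000, y=-0.733120:
  k1 = f(0.390000, -0.733120) = -0.490592
  k2 = f(0.780000, -0.924451) = -0.791558
  y ← -0.733120 + (0.39/2)·(-0.490592 + (-0.791558)) = -0.983139
y(0.78) ≈ -0.9831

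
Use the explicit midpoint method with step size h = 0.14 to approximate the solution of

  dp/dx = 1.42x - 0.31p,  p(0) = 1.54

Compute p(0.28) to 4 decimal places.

1.4665

Midpoint: k1 = f(x_n, p_n); k2 = f(x_n + h/2, p_n + (h/2)·k1); p_{n+1} = p_n + h·k2.
x=0.000000, p=1.540000:
  k1 = f(0.000000, 1.540000) = -0.477400
  k2 = f(0.070000, 1.506582) = -0.367640
  p ← 1.540000 + 0.14·(-0.367640) = 1.488530
x=0.140000, p=1.488530:
  k1 = f(0.140000, 1.488530) = -0.262644
  k2 = f(0.210000, 1.470145) = -0.157545
  p ← 1.488530 + 0.14·(-0.157545) = 1.466474
p(0.28) ≈ 1.4665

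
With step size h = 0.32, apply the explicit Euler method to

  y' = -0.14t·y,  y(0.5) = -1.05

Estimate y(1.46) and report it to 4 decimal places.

-0.9383

Euler: y_{n+1} = y_n + h·f(t_n, y_n).
t=0.500000, y=-1.050000: f=0.073500 → y ← -1.050000 + 0.32·0.073500 = -1.026480
t=0.820000, y=-1.026480: f=0.117840 → y ← -1.026480 + 0.32·0.117840 = -0.988771
t=1.140000, y=-0.988771: f=0.157808 → y ← -0.988771 + 0.32·0.157808 = -0.938273
y(1.46) ≈ -0.9383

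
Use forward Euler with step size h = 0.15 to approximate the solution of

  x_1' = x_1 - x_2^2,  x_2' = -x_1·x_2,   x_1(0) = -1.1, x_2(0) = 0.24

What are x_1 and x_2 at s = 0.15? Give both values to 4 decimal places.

Euler on (x_1,x_2): x_1_{n+1} = x_1_n + h·x_1', x_2_{n+1} = x_2_n + h·x_2'.
0.000000: (-1.100000, 0.240000); f=(-1.157600, 0.264000) → (-1.273640, 0.279600)
(x_1(0.15), x_2(0.15)) ≈ (-1.2736, 0.2796)

-1.2736, 0.2796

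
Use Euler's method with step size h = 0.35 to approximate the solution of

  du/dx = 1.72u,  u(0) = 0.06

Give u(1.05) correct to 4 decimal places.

0.2467

Euler: u_{n+1} = u_n + h·f(x_n, u_n).
x=0.000000, u=0.060000: f=0.103200 → u ← 0.060000 + 0.35·0.103200 = 0.096120
x=0.350000, u=0.096120: f=0.165326 → u ← 0.096120 + 0.35·0.165326 = 0.153984
x=0.700000, u=0.153984: f=0.264853 → u ← 0.153984 + 0.35·0.264853 = 0.246683
u(1.05) ≈ 0.2467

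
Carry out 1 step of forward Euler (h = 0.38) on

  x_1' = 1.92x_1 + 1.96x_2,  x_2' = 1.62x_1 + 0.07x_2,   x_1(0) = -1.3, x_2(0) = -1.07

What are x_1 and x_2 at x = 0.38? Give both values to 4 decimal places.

Euler on (x_1,x_2): x_1_{n+1} = x_1_n + h·x_1', x_2_{n+1} = x_2_n + h·x_2'.
0.000000: (-1.300000, -1.070000); f=(-4.593200, -2.180900) → (-3.045416, -1.898742)
(x_1(0.38), x_2(0.38)) ≈ (-3.0454, -1.8987)

-3.0454, -1.8987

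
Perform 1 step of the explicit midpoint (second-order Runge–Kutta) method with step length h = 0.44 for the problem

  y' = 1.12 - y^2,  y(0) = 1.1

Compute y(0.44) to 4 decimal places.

Midpoint: k1 = f(x_n, y_n); k2 = f(x_n + h/2, y_n + (h/2)·k1); y_{n+1} = y_n + h·k2.
x=0.000000, y=1.100000:
  k1 = f(0.000000, 1.100000) = -0.090000
  k2 = f(0.220000, 1.080200) = -0.046832
  y ← 1.100000 + 0.44·(-0.046832) = 1.079394
y(0.44) ≈ 1.0794

1.0794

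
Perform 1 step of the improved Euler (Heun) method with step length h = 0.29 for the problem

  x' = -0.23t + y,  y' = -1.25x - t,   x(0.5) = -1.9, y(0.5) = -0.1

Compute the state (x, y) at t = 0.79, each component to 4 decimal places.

Heun on (x,y): k1 = f(t_n, state_n); k2 = f(t_n + h, state_n + h·k1); state_{n+1} = state_n + (h/2)·(k1 + k2).
0.500000: (-1.900000, -0.100000)
  k1 = (-0.215000, 1.875000)
  predictor → (-1.962350, 0.443750)
  k2 = (0.262050, 1.662937)
  → (-1.893178, 0.413001)
(x(0.79), y(0.79)) ≈ (-1.8932, 0.4130)

-1.8932, 0.4130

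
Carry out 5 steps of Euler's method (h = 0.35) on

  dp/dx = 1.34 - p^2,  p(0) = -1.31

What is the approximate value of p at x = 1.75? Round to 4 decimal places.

-7.4356

Euler: p_{n+1} = p_n + h·f(x_n, p_n).
x=0.000000, p=-1.310000: f=-0.376100 → p ← -1.310000 + 0.35·(-0.376100) = -1.441635
x=0.350000, p=-1.441635: f=-0.738311 → p ← -1.441635 + 0.35·(-0.738311) = -1.700044
x=0.700000, p=-1.700044: f=-1.550150 → p ← -1.700044 + 0.35·(-1.550150) = -2.242596
x=1.050000, p=-2.242596: f=-3.689239 → p ← -2.242596 + 0.35·(-3.689239) = -3.533830
x=1.400000, p=-3.533830: f=-11.147954 → p ← -3.533830 + 0.35·(-11.147954) = -7.435614
p(1.75) ≈ -7.4356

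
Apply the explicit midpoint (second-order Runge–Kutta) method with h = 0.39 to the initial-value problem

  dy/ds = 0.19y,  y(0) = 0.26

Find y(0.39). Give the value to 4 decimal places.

Midpoint: k1 = f(s_n, y_n); k2 = f(s_n + h/2, y_n + (h/2)·k1); y_{n+1} = y_n + h·k2.
s=0.000000, y=0.260000:
  k1 = f(0.000000, 0.260000) = 0.049400
  k2 = f(0.195000, 0.269633) = 0.051230
  y ← 0.260000 + 0.39·0.051230 = 0.279980
y(0.39) ≈ 0.2800

0.2800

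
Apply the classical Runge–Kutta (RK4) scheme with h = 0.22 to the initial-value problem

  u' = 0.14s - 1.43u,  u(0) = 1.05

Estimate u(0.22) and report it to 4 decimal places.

RK4: k1 = f(s_n, u_n); k2 = f(s_n + h/2, u_n + (h/2)·k1); k3 = f(s_n + h/2, u_n + (h/2)·k2); k4 = f(s_n + h, u_n + h·k3); u_{n+1} = u_n + (h/6)·(k1 + 2k2 + 2k3 + k4).
s=0.000000, u=1.050000:
  k1 = f(0.000000, 1.050000) = -1.501500
  k2 = f(0.110000, 0.884835) = -1.249914
  k3 = f(0.110000, 0.912509) = -1.289489
  k4 = f(0.220000, 0.766313) = -1.065027
  u ← 1.050000 + (0.22/6)·(k1 + 2k2 + 2k3 + k4) = 0.769671
u(0.22) ≈ 0.7697

0.7697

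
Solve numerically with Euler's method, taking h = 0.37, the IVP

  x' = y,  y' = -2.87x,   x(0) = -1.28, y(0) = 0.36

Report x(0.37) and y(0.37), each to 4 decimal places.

Euler on (x,y): x_{n+1} = x_n + h·x', y_{n+1} = y_n + h·y'.
0.000000: (-1.280000, 0.360000); f=(0.360000, 3.673600) → (-1.146800, 1.719232)
(x(0.37), y(0.37)) ≈ (-1.1468, 1.7192)

-1.1468, 1.7192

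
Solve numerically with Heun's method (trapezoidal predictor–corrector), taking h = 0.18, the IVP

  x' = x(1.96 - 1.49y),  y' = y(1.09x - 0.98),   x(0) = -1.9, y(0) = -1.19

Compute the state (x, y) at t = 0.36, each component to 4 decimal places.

Heun on (x,y): k1 = f(t_n, state_n); k2 = f(t_n + h, state_n + h·k1); state_{n+1} = state_n + (h/2)·(k1 + k2).
0.000000: (-1.900000, -1.190000)
  k1 = (-7.092890, 3.630690)
  predictor → (-3.176720, -0.536476)
  k2 = (-8.765680, 2.383361)
  → (-3.327271, -0.648735)
0.180000: (-3.327271, -0.648735)
  k1 = (-9.737645, 2.988546)
  predictor → (-5.080047, -0.110797)
  k2 = (-10.795546, 0.722093)
  → (-5.175258, -0.314778)
(x(0.36), y(0.36)) ≈ (-5.1753, -0.3148)

-5.1753, -0.3148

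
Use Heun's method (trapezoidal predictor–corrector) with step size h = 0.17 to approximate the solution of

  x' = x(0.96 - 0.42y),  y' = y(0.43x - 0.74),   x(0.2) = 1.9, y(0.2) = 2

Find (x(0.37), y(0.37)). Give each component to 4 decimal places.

1.9373, 2.0292

Heun on (x,y): k1 = f(t_n, state_n); k2 = f(t_n + h, state_n + h·k1); state_{n+1} = state_n + (h/2)·(k1 + k2).
0.200000: (1.900000, 2.000000)
  k1 = (0.228000, 0.154000)
  predictor → (1.938760, 2.026180)
  k2 = (0.211333, 0.189786)
  → (1.937343, 2.029222)
(x(0.37), y(0.37)) ≈ (1.9373, 2.0292)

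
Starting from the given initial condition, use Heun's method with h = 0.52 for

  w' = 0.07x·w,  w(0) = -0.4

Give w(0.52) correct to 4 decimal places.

Heun: k1 = f(x_n, w_n); k2 = f(x_n + h, w_n + h·k1); w_{n+1} = w_n + (h/2)·(k1 + k2).
x=0.000000, w=-0.400000:
  k1 = f(0.000000, -0.400000) = 0.000000
  k2 = f(0.520000, -0.400000) = -0.014560
  w ← -0.400000 + (0.52/2)·(0.000000 + (-0.014560)) = -0.403786
w(0.52) ≈ -0.4038

-0.4038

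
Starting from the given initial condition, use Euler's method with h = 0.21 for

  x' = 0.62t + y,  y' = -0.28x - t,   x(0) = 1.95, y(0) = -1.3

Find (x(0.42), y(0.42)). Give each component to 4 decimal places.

1.4073, -1.5574

Euler on (x,y): x_{n+1} = x_n + h·x', y_{n+1} = y_n + h·y'.
0.000000: (1.950000, -1.300000); f=(-1.300000, -0.546000) → (1.677000, -1.414660)
0.210000: (1.677000, -1.414660); f=(-1.284460, -0.679560) → (1.407263, -1.557368)
(x(0.42), y(0.42)) ≈ (1.4073, -1.5574)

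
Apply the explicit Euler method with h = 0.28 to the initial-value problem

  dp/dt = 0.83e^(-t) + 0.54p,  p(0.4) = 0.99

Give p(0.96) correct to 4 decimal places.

Euler: p_{n+1} = p_n + h·f(t_n, p_n).
t=0.400000, p=0.990000: f=1.090966 → p ← 0.990000 + 0.28·1.090966 = 1.295470
t=0.680000, p=1.295470: f=1.120046 → p ← 1.295470 + 0.28·1.120046 = 1.609083
p(0.96) ≈ 1.6091

1.6091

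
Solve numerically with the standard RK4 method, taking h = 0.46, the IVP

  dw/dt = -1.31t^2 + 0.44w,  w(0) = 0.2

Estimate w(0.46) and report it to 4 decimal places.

0.2001

RK4: k1 = f(t_n, w_n); k2 = f(t_n + h/2, w_n + (h/2)·k1); k3 = f(t_n + h/2, w_n + (h/2)·k2); k4 = f(t_n + h, w_n + h·k3); w_{n+1} = w_n + (h/6)·(k1 + 2k2 + 2k3 + k4).
t=0.000000, w=0.200000:
  k1 = f(0.000000, 0.200000) = 0.088000
  k2 = f(0.230000, 0.220240) = 0.027607
  k3 = f(0.230000, 0.206350) = 0.021495
  k4 = f(0.460000, 0.209888) = -0.184845
  w ← 0.200000 + (0.46/6)·(k1 + 2k2 + 2k3 + k4) = 0.200104
w(0.46) ≈ 0.2001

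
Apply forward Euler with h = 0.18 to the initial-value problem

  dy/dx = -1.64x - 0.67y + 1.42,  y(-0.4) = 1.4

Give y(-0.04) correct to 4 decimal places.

1.7318

Euler: y_{n+1} = y_n + h·f(x_n, y_n).
x=-0.400000, y=1.400000: f=1.138000 → y ← 1.400000 + 0.18·1.138000 = 1.604840
x=-0.220000, y=1.604840: f=0.705557 → y ← 1.604840 + 0.18·0.705557 = 1.731840
y(-0.04) ≈ 1.7318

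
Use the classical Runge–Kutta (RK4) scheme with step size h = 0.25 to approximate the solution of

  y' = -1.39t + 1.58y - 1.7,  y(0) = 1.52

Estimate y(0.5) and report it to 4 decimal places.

RK4: k1 = f(t_n, y_n); k2 = f(t_n + h/2, y_n + (h/2)·k1); k3 = f(t_n + h/2, y_n + (h/2)·k2); k4 = f(t_n + h, y_n + h·k3); y_{n+1} = y_n + (h/6)·(k1 + 2k2 + 2k3 + k4).
t=0.000000, y=1.520000:
  k1 = f(0.000000, 1.520000) = 0.701600
  k2 = f(0.125000, 1.607700) = 0.666416
  k3 = f(0.125000, 1.603302) = 0.659467
  k4 = f(0.250000, 1.684867) = 0.614590
  y ← 1.520000 + (0.25/6)·(k1 + 2k2 + 2k3 + k4) = 1.685331
t=0.250000, y=1.685331:
  k1 = f(0.250000, 1.685331) = 0.615324
  k2 = f(0.375000, 1.762247) = 0.563100
  k3 = f(0.375000, 1.755719) = 0.552786
  k4 = f(0.500000, 1.823528) = 0.486174
  y ← 1.685331 + (0.25/6)·(k1 + 2k2 + 2k3 + k4) = 1.824218
y(0.5) ≈ 1.8242

1.8242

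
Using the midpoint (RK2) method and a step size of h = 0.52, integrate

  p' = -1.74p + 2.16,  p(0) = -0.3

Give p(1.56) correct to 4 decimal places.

Midpoint: k1 = f(t_n, p_n); k2 = f(t_n + h/2, p_n + (h/2)·k1); p_{n+1} = p_n + h·k2.
t=0.000000, p=-0.300000:
  k1 = f(0.000000, -0.300000) = 2.682000
  k2 = f(0.260000, 0.397320) = 1.468663
  p ← -0.300000 + 0.52·1.468663 = 0.463705
t=0.520000, p=0.463705:
  k1 = f(0.520000, 0.463705) = 1.353154
  k2 = f(0.780000, 0.815525) = 0.740987
  p ← 0.463705 + 0.52·0.740987 = 0.849018
t=1.040000, p=0.849018:
  k1 = f(1.040000, 0.849018) = 0.682709
  k2 = f(1.300000, 1.026522) = 0.373851
  p ← 0.849018 + 0.52·0.373851 = 1.043421
p(1.56) ≈ 1.0434

1.0434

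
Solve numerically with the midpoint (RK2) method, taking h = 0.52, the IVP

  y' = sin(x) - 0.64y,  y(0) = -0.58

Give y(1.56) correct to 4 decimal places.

0.5106

Midpoint: k1 = f(x_n, y_n); k2 = f(x_n + h/2, y_n + (h/2)·k1); y_{n+1} = y_n + h·k2.
x=0.000000, y=-0.580000:
  k1 = f(0.000000, -0.580000) = 0.371200
  k2 = f(0.260000, -0.483488) = 0.566513
  y ← -0.580000 + 0.52·0.566513 = -0.285413
x=0.520000, y=-0.285413:
  k1 = f(0.520000, -0.285413) = 0.679545
  k2 = f(0.780000, -0.108732) = 0.772868
  y ← -0.285413 + 0.52·0.772868 = 0.116478
x=1.040000, y=0.116478:
  k1 = f(1.040000, 0.116478) = 0.787858
  k2 = f(1.300000, 0.321321) = 0.757913
  y ← 0.116478 + 0.52·0.757913 = 0.510593
y(1.56) ≈ 0.5106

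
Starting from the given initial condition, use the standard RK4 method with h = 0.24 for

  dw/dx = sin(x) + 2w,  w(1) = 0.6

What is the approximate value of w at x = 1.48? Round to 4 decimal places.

2.3110

RK4: k1 = f(x_n, w_n); k2 = f(x_n + h/2, w_n + (h/2)·k1); k3 = f(x_n + h/2, w_n + (h/2)·k2); k4 = f(x_n + h, w_n + h·k3); w_{n+1} = w_n + (h/6)·(k1 + 2k2 + 2k3 + k4).
x=1.000000, w=0.600000:
  k1 = f(1.000000, 0.600000) = 2.041471
  k2 = f(1.120000, 0.844977) = 2.590053
  k3 = f(1.120000, 0.910806) = 2.721713
  k4 = f(1.240000, 1.253211) = 3.452206
  w ← 0.600000 + (0.24/6)·(k1 + 2k2 + 2k3 + k4) = 1.244688
x=1.240000, w=1.244688:
  k1 = f(1.240000, 1.244688) = 3.435161
  k2 = f(1.360000, 1.656908) = 4.291680
  k3 = f(1.360000, 1.759690) = 4.497245
  k4 = f(1.480000, 2.324027) = 5.643935
  w ← 1.244688 + (0.24/6)·(k1 + 2k2 + 2k3 + k4) = 2.310966
w(1.48) ≈ 2.3110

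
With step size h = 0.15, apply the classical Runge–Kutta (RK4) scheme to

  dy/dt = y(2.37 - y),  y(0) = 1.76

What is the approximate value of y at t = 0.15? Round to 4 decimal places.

1.9068

RK4: k1 = f(t_n, y_n); k2 = f(t_n + h/2, y_n + (h/2)·k1); k3 = f(t_n + h/2, y_n + (h/2)·k2); k4 = f(t_n + h, y_n + h·k3); y_{n+1} = y_n + (h/6)·(k1 + 2k2 + 2k3 + k4).
t=0.000000, y=1.760000:
  k1 = f(0.000000, 1.760000) = 1.073600
  k2 = f(0.075000, 1.840520) = 0.974519
  k3 = f(0.075000, 1.833089) = 0.984206
  k4 = f(0.150000, 1.907631) = 0.882030
  y ← 1.760000 + (0.15/6)·(k1 + 2k2 + 2k3 + k4) = 1.906827
y(0.15) ≈ 1.9068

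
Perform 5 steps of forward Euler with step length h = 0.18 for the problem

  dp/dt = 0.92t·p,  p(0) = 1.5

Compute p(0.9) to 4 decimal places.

Euler: p_{n+1} = p_n + h·f(t_n, p_n).
t=0.000000, p=1.500000: f=0.000000 → p ← 1.500000 + 0.18·0.000000 = 1.500000
t=0.180000, p=1.500000: f=0.248400 → p ← 1.500000 + 0.18·0.248400 = 1.544712
t=0.360000, p=1.544712: f=0.511609 → p ← 1.544712 + 0.18·0.511609 = 1.636802
t=0.540000, p=1.636802: f=0.813163 → p ← 1.636802 + 0.18·0.813163 = 1.783171
t=0.720000, p=1.783171: f=1.181172 → p ← 1.783171 + 0.18·1.181172 = 1.995782
p(0.9) ≈ 1.9958

1.9958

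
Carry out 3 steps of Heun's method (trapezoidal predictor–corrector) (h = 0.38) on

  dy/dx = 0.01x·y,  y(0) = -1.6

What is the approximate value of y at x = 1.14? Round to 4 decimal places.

-1.6104

Heun: k1 = f(x_n, y_n); k2 = f(x_n + h, y_n + h·k1); y_{n+1} = y_n + (h/2)·(k1 + k2).
x=0.000000, y=-1.600000:
  k1 = f(0.000000, -1.600000) = 0.000000
  k2 = f(0.380000, -1.600000) = -0.006080
  y ← -1.600000 + (0.38/2)·(0.000000 + (-0.006080)) = -1.601155
x=0.380000, y=-1.601155:
  k1 = f(0.380000, -1.601155) = -0.006084
  k2 = f(0.760000, -1.603467) = -0.012186
  y ← -1.601155 + (0.38/2)·(-0.006084 + (-0.012186)) = -1.604627
x=0.760000, y=-1.604627:
  k1 = f(0.760000, -1.604627) = -0.012195
  k2 = f(1.140000, -1.609261) = -0.018346
  y ← -1.604627 + (0.38/2)·(-0.012195 + (-0.018346)) = -1.610429
y(1.14) ≈ -1.6104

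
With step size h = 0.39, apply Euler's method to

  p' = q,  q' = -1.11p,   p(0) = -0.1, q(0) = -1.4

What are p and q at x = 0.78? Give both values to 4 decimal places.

Euler on (p,q): p_{n+1} = p_n + h·p', q_{n+1} = q_n + h·q'.
0.000000: (-0.100000, -1.400000); f=(-1.400000, 0.111000) → (-0.646000, -1.356710)
0.390000: (-0.646000, -1.356710); f=(-1.356710, 0.717060) → (-1.175117, -1.077057)
(p(0.78), q(0.78)) ≈ (-1.1751, -1.0771)

-1.1751, -1.0771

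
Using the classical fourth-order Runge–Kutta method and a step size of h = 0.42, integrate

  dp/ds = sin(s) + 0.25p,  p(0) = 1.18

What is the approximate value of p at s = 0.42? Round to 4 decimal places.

1.4007

RK4: k1 = f(s_n, p_n); k2 = f(s_n + h/2, p_n + (h/2)·k1); k3 = f(s_n + h/2, p_n + (h/2)·k2); k4 = f(s_n + h, p_n + h·k3); p_{n+1} = p_n + (h/6)·(k1 + 2k2 + 2k3 + k4).
s=0.000000, p=1.180000:
  k1 = f(0.000000, 1.180000) = 0.295000
  k2 = f(0.210000, 1.241950) = 0.518947
  k3 = f(0.210000, 1.288979) = 0.530705
  k4 = f(0.420000, 1.402896) = 0.758484
  p ← 1.180000 + (0.42/6)·(k1 + 2k2 + 2k3 + k4) = 1.400695
p(0.42) ≈ 1.4007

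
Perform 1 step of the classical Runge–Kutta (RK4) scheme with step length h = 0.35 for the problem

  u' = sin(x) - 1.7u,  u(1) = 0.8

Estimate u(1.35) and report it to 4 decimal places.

RK4: k1 = f(x_n, u_n); k2 = f(x_n + h/2, u_n + (h/2)·k1); k3 = f(x_n + h/2, u_n + (h/2)·k2); k4 = f(x_n + h, u_n + h·k3); u_{n+1} = u_n + (h/6)·(k1 + 2k2 + 2k3 + k4).
x=1.000000, u=0.800000:
  k1 = f(1.000000, 0.800000) = -0.518529
  k2 = f(1.175000, 0.709257) = -0.283048
  k3 = f(1.175000, 0.750467) = -0.353103
  k4 = f(1.350000, 0.676414) = -0.174180
  u ← 0.800000 + (0.35/6)·(k1 + 2k2 + 2k3 + k4) = 0.685374
u(1.35) ≈ 0.6854

0.6854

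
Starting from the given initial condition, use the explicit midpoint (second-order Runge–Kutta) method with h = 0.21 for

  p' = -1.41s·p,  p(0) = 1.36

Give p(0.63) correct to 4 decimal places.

Midpoint: k1 = f(s_n, p_n); k2 = f(s_n + h/2, p_n + (h/2)·k1); p_{n+1} = p_n + h·k2.
s=0.000000, p=1.360000:
  k1 = f(0.000000, 1.360000) = 0.000000
  k2 = f(0.105000, 1.360000) = -0.201348
  p ← 1.360000 + 0.21·(-0.201348) = 1.317717
s=0.210000, p=1.317717:
  k1 = f(0.210000, 1.317717) = -0.390176
  k2 = f(0.315000, 1.276748) = -0.567068
  p ← 1.317717 + 0.21·(-0.567068) = 1.198633
s=0.420000, p=1.198633:
  k1 = f(0.420000, 1.198633) = -0.709830
  k2 = f(0.525000, 1.124100) = -0.832115
  p ← 1.198633 + 0.21·(-0.832115) = 1.023888
p(0.63) ≈ 1.0239

1.0239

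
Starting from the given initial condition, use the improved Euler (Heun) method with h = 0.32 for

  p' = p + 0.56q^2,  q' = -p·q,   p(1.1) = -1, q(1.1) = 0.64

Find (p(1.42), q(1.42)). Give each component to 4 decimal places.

Heun on (p,q): k1 = f(t_n, state_n); k2 = f(t_n + h, state_n + h·k1); state_{n+1} = state_n + (h/2)·(k1 + k2).
1.100000: (-1.000000, 0.640000)
  k1 = (-0.770624, 0.640000)
  predictor → (-1.246600, 0.844800)
  k2 = (-0.846935, 1.053127)
  → (-1.258809, 0.910900)
(p(1.42), q(1.42)) ≈ (-1.2588, 0.9109)

-1.2588, 0.9109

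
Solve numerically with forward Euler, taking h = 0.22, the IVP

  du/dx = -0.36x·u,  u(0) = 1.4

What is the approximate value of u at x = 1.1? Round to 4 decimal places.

1.1706

Euler: u_{n+1} = u_n + h·f(x_n, u_n).
x=0.000000, u=1.400000: f=0.000000 → u ← 1.400000 + 0.22·0.000000 = 1.400000
x=0.220000, u=1.400000: f=-0.110880 → u ← 1.400000 + 0.22·(-0.110880) = 1.375606
x=0.440000, u=1.375606: f=-0.217896 → u ← 1.375606 + 0.22·(-0.217896) = 1.327669
x=0.660000, u=1.327669: f=-0.315454 → u ← 1.327669 + 0.22·(-0.315454) = 1.258269
x=0.880000, u=1.258269: f=-0.398620 → u ← 1.258269 + 0.22·(-0.398620) = 1.170573
u(1.1) ≈ 1.1706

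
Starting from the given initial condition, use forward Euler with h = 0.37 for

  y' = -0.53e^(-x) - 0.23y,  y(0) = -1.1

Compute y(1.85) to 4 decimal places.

-1.1283

Euler: y_{n+1} = y_n + h·f(x_n, y_n).
x=0.000000, y=-1.100000: f=-0.277000 → y ← -1.100000 + 0.37·(-0.277000) = -1.202490
x=0.370000, y=-1.202490: f=-0.089516 → y ← -1.202490 + 0.37·(-0.089516) = -1.235611
x=0.740000, y=-1.235611: f=0.031320 → y ← -1.235611 + 0.37·0.031320 = -1.224023
x=1.110000, y=-1.224023: f=0.106859 → y ← -1.224023 + 0.37·0.106859 = -1.184485
x=1.480000, y=-1.184485: f=0.151784 → y ← -1.184485 + 0.37·0.151784 = -1.128325
y(1.85) ≈ -1.1283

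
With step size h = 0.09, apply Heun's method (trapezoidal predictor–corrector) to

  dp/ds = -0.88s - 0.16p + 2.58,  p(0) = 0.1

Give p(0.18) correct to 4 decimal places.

Heun: k1 = f(s_n, p_n); k2 = f(s_n + h, p_n + h·k1); p_{n+1} = p_n + (h/2)·(k1 + k2).
s=0.000000, p=0.100000:
  k1 = f(0.000000, 0.100000) = 2.564000
  k2 = f(0.090000, 0.330760) = 2.447878
  p ← 0.100000 + (0.09/2)·(2.564000 + 2.447878) = 0.325535
s=0.090000, p=0.325535:
  k1 = f(0.090000, 0.325535) = 2.448714
  k2 = f(0.180000, 0.545919) = 2.334253
  p ← 0.325535 + (0.09/2)·(2.448714 + 2.334253) = 0.540768
p(0.18) ≈ 0.5408

0.5408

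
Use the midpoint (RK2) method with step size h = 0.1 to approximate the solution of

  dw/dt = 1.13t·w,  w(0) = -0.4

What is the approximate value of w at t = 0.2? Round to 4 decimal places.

Midpoint: k1 = f(t_n, w_n); k2 = f(t_n + h/2, w_n + (h/2)·k1); w_{n+1} = w_n + h·k2.
t=0.000000, w=-0.400000:
  k1 = f(0.000000, -0.400000) = 0.000000
  k2 = f(0.050000, -0.400000) = -0.022600
  w ← -0.400000 + 0.1·(-0.022600) = -0.402260
t=0.100000, w=-0.402260:
  k1 = f(0.100000, -0.402260) = -0.045455
  k2 = f(0.150000, -0.404533) = -0.068568
  w ← -0.402260 + 0.1·(-0.068568) = -0.409117
w(0.2) ≈ -0.4091

-0.4091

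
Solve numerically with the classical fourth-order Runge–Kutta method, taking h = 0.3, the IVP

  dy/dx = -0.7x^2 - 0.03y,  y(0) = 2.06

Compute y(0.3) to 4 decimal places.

2.0353

RK4: k1 = f(x_n, y_n); k2 = f(x_n + h/2, y_n + (h/2)·k1); k3 = f(x_n + h/2, y_n + (h/2)·k2); k4 = f(x_n + h, y_n + h·k3); y_{n+1} = y_n + (h/6)·(k1 + 2k2 + 2k3 + k4).
x=0.000000, y=2.060000:
  k1 = f(0.000000, 2.060000) = -0.061800
  k2 = f(0.150000, 2.050730) = -0.077272
  k3 = f(0.150000, 2.048409) = -0.077202
  k4 = f(0.300000, 2.036839) = -0.124105
  y ← 2.060000 + (0.3/6)·(k1 + 2k2 + 2k3 + k4) = 2.035257
y(0.3) ≈ 2.0353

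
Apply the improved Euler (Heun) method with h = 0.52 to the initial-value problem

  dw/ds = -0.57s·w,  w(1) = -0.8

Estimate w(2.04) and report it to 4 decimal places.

Heun: k1 = f(s_n, w_n); k2 = f(s_n + h, w_n + h·k1); w_{n+1} = w_n + (h/2)·(k1 + k2).
s=1.000000, w=-0.800000:
  k1 = f(1.000000, -0.800000) = 0.456000
  k2 = f(1.520000, -0.562880) = 0.487679
  w ← -0.800000 + (0.52/2)·(0.456000 + 0.487679) = -0.554643
s=1.520000, w=-0.554643:
  k1 = f(1.520000, -0.554643) = 0.480543
  k2 = f(2.040000, -0.304761) = 0.354376
  w ← -0.554643 + (0.52/2)·(0.480543 + 0.354376) = -0.337564
w(2.04) ≈ -0.3376

-0.3376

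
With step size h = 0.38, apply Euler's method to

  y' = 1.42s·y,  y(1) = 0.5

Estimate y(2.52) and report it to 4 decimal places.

Euler: y_{n+1} = y_n + h·f(s_n, y_n).
s=1.000000, y=0.500000: f=0.710000 → y ← 0.500000 + 0.38·0.710000 = 0.769800
s=1.380000, y=0.769800: f=1.508500 → y ← 0.769800 + 0.38·1.508500 = 1.343030
s=1.760000, y=1.343030: f=3.356501 → y ← 1.343030 + 0.38·3.356501 = 2.618500
s=2.140000, y=2.618500: f=7.957099 → y ← 2.618500 + 0.38·7.957099 = 5.642198
y(2.52) ≈ 5.6422

5.6422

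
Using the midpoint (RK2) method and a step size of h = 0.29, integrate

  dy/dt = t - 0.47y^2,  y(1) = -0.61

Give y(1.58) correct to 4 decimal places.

Midpoint: k1 = f(t_n, y_n); k2 = f(t_n + h/2, y_n + (h/2)·k1); y_{n+1} = y_n + h·k2.
t=1.000000, y=-0.610000:
  k1 = f(1.000000, -0.610000) = 0.825113
  k2 = f(1.145000, -0.490359) = 1.031988
  y ← -0.610000 + 0.29·1.031988 = -0.310724
t=1.290000, y=-0.310724:
  k1 = f(1.290000, -0.310724) = 1.244622
  k2 = f(1.435000, -0.130253) = 1.427026
  y ← -0.310724 + 0.29·1.427026 = 0.103114
y(1.58) ≈ 0.1031

0.1031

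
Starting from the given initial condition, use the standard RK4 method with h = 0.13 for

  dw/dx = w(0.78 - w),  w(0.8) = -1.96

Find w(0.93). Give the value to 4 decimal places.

-2.9631

RK4: k1 = f(x_n, w_n); k2 = f(x_n + h/2, w_n + (h/2)·k1); k3 = f(x_n + h/2, w_n + (h/2)·k2); k4 = f(x_n + h, w_n + h·k3); w_{n+1} = w_n + (h/6)·(k1 + 2k2 + 2k3 + k4).
x=0.800000, w=-1.960000:
  k1 = f(0.800000, -1.960000) = -5.370400
  k2 = f(0.865000, -2.309076) = -7.132911
  k3 = f(0.865000, -2.423639) = -7.764466
  k4 = f(0.930000, -2.969381) = -11.133338
  w ← -1.960000 + (0.13/6)·(k1 + 2k2 + 2k3 + k4) = -2.963134
w(0.93) ≈ -2.9631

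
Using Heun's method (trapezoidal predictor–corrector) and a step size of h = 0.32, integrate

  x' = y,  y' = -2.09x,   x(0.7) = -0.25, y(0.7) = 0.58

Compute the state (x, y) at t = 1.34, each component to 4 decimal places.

Heun on (x,y): k1 = f(t_n, state_n); k2 = f(t_n + h, state_n + h·k1); state_{n+1} = state_n + (h/2)·(k1 + k2).
0.700000: (-0.250000, 0.580000)
  k1 = (0.580000, 0.522500)
  predictor → (-0.064400, 0.747200)
  k2 = (0.747200, 0.134596)
  → (-0.037648, 0.685135)
1.020000: (-0.037648, 0.685135)
  k1 = (0.685135, 0.078684)
  predictor → (0.181595, 0.710314)
  k2 = (0.710314, -0.379534)
  → (0.185624, 0.636999)
(x(1.34), y(1.34)) ≈ (0.1856, 0.6370)

0.1856, 0.6370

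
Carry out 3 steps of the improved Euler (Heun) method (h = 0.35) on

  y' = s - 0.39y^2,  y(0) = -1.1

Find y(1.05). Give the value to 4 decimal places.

Heun: k1 = f(s_n, y_n); k2 = f(s_n + h, y_n + h·k1); y_{n+1} = y_n + (h/2)·(k1 + k2).
s=0.000000, y=-1.100000:
  k1 = f(0.000000, -1.100000) = -0.471900
  k2 = f(0.350000, -1.265165) = -0.274251
  y ← -1.100000 + (0.35/2)·(-0.471900 + (-0.274251)) = -1.230576
s=0.350000, y=-1.230576:
  k1 = f(0.350000, -1.230576) = -0.240584
  k2 = f(0.700000, -1.314781) = 0.025827
  y ← -1.230576 + (0.35/2)·(-0.240584 + 0.025827) = -1.268159
s=0.700000, y=-1.268159:
  k1 = f(0.700000, -1.268159) = 0.072792
  k2 = f(1.050000, -1.242682) = 0.447739
  y ← -1.268159 + (0.35/2)·(0.072792 + 0.447739) = -1.177066
y(1.05) ≈ -1.1771

-1.1771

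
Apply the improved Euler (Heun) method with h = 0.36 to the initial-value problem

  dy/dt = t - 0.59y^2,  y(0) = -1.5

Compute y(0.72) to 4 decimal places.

-3.2444

Heun: k1 = f(t_n, y_n); k2 = f(t_n + h, y_n + h·k1); y_{n+1} = y_n + (h/2)·(k1 + k2).
t=0.000000, y=-1.500000:
  k1 = f(0.000000, -1.500000) = -1.327500
  k2 = f(0.360000, -1.977900) = -1.948132
  y ← -1.500000 + (0.36/2)·(-1.327500 + (-1.948132)) = -2.089614
t=0.360000, y=-2.089614:
  k1 = f(0.360000, -2.089614) = -2.216227
  k2 = f(0.720000, -2.887455) = -4.199065
  y ← -2.089614 + (0.36/2)·(-2.216227 + (-4.199065)) = -3.244366
y(0.72) ≈ -3.2444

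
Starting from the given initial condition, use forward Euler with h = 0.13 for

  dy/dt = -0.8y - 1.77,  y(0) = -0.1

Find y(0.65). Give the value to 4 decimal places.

Euler: y_{n+1} = y_n + h·f(t_n, y_n).
t=0.000000, y=-0.100000: f=-1.690000 → y ← -0.100000 + 0.13·(-1.690000) = -0.319700
t=0.130000, y=-0.319700: f=-1.514240 → y ← -0.319700 + 0.13·(-1.514240) = -0.516551
t=0.260000, y=-0.516551: f=-1.356759 → y ← -0.516551 + 0.13·(-1.356759) = -0.692930
t=0.390000, y=-0.692930: f=-1.215656 → y ← -0.692930 + 0.13·(-1.215656) = -0.850965
t=0.520000, y=-0.850965: f=-1.089228 → y ← -0.850965 + 0.13·(-1.089228) = -0.992565
y(0.65) ≈ -0.9926

-0.9926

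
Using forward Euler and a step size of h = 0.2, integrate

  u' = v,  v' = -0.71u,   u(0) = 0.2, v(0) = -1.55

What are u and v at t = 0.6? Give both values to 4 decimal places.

-0.7382, -1.5023

Euler on (u,v): u_{n+1} = u_n + h·u', v_{n+1} = v_n + h·v'.
0.000000: (0.200000, -1.550000); f=(-1.550000, -0.142000) → (-0.110000, -1.578400)
0.200000: (-0.110000, -1.578400); f=(-1.578400, 0.078100) → (-0.425680, -1.562780)
0.400000: (-0.425680, -1.562780); f=(-1.562780, 0.302233) → (-0.738236, -1.502333)
(u(0.6), v(0.6)) ≈ (-0.7382, -1.5023)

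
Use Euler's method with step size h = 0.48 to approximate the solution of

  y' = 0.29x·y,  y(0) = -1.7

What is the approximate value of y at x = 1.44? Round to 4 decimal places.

-2.0559

Euler: y_{n+1} = y_n + h·f(x_n, y_n).
x=0.000000, y=-1.700000: f=0.000000 → y ← -1.700000 + 0.48·0.000000 = -1.700000
x=0.480000, y=-1.700000: f=-0.236640 → y ← -1.700000 + 0.48·(-0.236640) = -1.813587
x=0.960000, y=-1.813587: f=-0.504903 → y ← -1.813587 + 0.48·(-0.504903) = -2.055940
y(1.44) ≈ -2.0559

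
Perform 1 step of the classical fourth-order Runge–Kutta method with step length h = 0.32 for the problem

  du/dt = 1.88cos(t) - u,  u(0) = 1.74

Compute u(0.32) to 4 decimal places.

RK4: k1 = f(t_n, u_n); k2 = f(t_n + h/2, u_n + (h/2)·k1); k3 = f(t_n + h/2, u_n + (h/2)·k2); k4 = f(t_n + h, u_n + h·k3); u_{n+1} = u_n + (h/6)·(k1 + 2k2 + 2k3 + k4).
t=0.000000, u=1.740000:
  k1 = f(0.000000, 1.740000) = 0.140000
  k2 = f(0.160000, 1.762400) = 0.093587
  k3 = f(0.160000, 1.754974) = 0.101013
  k4 = f(0.320000, 1.772324) = 0.012238
  u ← 1.740000 + (0.32/6)·(k1 + 2k2 + 2k3 + k4) = 1.768877
u(0.32) ≈ 1.7689

1.7689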